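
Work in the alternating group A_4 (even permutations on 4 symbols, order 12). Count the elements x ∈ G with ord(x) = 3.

The elements of order 3 are: (2 3 4), (2 4 3), (1 2 3), (1 2 4), (1 3 2), (1 3 4), (1 4 2), (1 4 3).
That's 8.

8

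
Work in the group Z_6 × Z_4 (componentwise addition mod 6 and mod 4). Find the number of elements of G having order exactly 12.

8

An element (a,b) has order lcm(ord(a), ord(b)); count pairs with lcm equal to 12.
Enumerating gives 8 such elements.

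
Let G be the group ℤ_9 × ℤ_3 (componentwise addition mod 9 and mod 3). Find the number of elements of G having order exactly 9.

18

An element (a,b) has order lcm(ord(a), ord(b)); count pairs with lcm equal to 9.
Enumerating gives 18 such elements.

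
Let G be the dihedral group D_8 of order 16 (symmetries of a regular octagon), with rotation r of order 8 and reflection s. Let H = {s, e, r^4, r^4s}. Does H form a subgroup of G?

|H| = 4 divides |G| = 16, consistent with Lagrange.
H contains the identity, every element's inverse is in H, and H is closed under ·: it is a subgroup.

Yes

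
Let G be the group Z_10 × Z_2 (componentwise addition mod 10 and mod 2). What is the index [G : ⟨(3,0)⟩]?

|⟨(3,0)⟩| = 10 and |G| = 20.
By Lagrange, [G : H] = |G|/|H| = 20/10 = 2.

2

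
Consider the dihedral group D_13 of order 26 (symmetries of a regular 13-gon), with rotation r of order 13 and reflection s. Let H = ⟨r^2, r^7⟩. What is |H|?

|⟨r^2⟩| = 13 and |⟨r^7⟩| = 13, so |H| is a multiple of lcm(13, 13) = 13 and divides |G| = 26.
Closing under the operation: H = {e, r, r^2, r^3, r^4, r^5, r^6, r^7, r^8, r^9, r^10, r^11, r^12}, so |H| = 13.

13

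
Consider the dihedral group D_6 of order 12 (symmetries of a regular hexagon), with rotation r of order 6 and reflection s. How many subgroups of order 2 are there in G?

7

|G| = 12 and 2 | 12, so subgroups of order 2 are possible by Lagrange.
The subgroups of order 2 are: {e, r^2s}; {e, r^3}; {e, r^3s}; {e, r^4s}; … (7 in all).
So G has 7 subgroups of order 2.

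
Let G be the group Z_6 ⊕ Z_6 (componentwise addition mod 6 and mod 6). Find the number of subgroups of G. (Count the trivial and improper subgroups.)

|G| = 36, so by Lagrange every subgroup order divides 36. Divisors: 1, 2, 3, 4, 6, 9, 12, 18, 36.
Subgroups by order — order 1: 1; order 2: 3; order 3: 4; order 4: 1; order 6: 12; order 9: 1; order 12: 4; order 18: 3; order 36: 1.
Total: 1 + 3 + 4 + 1 + 12 + 1 + 4 + 3 + 1 = 30.

30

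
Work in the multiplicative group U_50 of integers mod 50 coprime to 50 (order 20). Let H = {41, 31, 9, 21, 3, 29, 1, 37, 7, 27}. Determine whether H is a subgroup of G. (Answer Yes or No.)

No

3 ∈ H but its inverse 17 ∉ H, so H is not a subgroup.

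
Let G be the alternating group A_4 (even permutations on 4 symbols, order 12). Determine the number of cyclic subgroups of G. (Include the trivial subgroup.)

8

A cyclic subgroup of order d is generated by each of its φ(d) elements of order d, so the cyclic subgroups of order d number (#elements of order d)/φ(d).
Cyclic subgroups by order — order 1: 1; order 2: 3; order 3: 4.
Total: 8.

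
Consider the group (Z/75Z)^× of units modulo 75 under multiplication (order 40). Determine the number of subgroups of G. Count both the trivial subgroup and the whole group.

16

|G| = 40, so by Lagrange every subgroup order divides 40. Divisors: 1, 2, 4, 5, 8, 10, 20, 40.
Subgroups by order — order 1: 1; order 2: 3; order 4: 3; order 5: 1; order 8: 1; order 10: 3; order 20: 3; order 40: 1.
Total: 1 + 3 + 3 + 1 + 1 + 3 + 3 + 1 = 16.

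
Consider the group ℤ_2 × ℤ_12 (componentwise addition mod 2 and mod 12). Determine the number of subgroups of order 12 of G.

3

|G| = 24 and 12 | 24, so subgroups of order 12 are possible by Lagrange.
The subgroups of order 12 are: {(0,0), (0,1), (0,2), (0,3), (0,4), (0,5), (0,6), (0,7), (0,8), (0,9), (0,10), (0,11)}; {(0,0), (0,2), (0,4), (0,6), (0,8), (0,10), (1,0), (1,2), (1,4), (1,6), (1,8), (1,10)}; {(0,0), (0,2), (0,4), (0,6), (0,8), (0,10), (1,1), (1,3), (1,5), (1,7), (1,9), (1,11)}.
So G has 3 subgroups of order 12.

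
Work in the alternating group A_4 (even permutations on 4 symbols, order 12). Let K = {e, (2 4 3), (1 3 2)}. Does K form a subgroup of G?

(2 4 3) ∈ K but its inverse (2 3 4) ∉ K, so K is not a subgroup.

No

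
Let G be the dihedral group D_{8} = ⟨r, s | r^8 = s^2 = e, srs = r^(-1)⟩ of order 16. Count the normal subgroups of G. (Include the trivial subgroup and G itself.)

G has 19 subgroups. Checking conjugation-invariance by order — order 1: 1/1 normal; order 2: 1/9 normal; order 4: 1/5 normal; order 8: 3/3 normal; order 16: 1/1 normal.
Total normal subgroups: 7.

7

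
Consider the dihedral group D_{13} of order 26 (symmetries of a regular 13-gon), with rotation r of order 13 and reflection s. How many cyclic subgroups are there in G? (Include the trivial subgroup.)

Each element a generates a cyclic subgroup ⟨a⟩; distinct elements may generate the same one (a cyclic group of order d has φ(d) generators).
Cyclic subgroups by order — order 1: 1; order 2: 13; order 13: 1.
Total: 15.

15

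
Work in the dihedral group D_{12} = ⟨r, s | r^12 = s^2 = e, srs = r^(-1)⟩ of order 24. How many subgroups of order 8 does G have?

3

|G| = 24 and 8 | 24, so subgroups of order 8 are possible by Lagrange.
The subgroups of order 8 are: {e, r^3, r^6, r^9, rs, r^4s, r^7s, r^10s}; {e, r^3, r^6, r^9, r^2s, r^5s, r^8s, r^11s}; {e, r^3, r^6, r^9, s, r^3s, r^6s, r^9s}.
So G has 3 subgroups of order 8.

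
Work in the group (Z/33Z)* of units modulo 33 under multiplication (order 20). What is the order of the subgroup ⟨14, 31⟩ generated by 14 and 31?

10

|⟨14⟩| = 10 and |⟨31⟩| = 5, so |H| is a multiple of lcm(10, 5) = 10 and divides |G| = 20.
Closing under the operation: H = {1, 4, 5, 14, 16, 20, 23, 25, 26, 31}, so |H| = 10.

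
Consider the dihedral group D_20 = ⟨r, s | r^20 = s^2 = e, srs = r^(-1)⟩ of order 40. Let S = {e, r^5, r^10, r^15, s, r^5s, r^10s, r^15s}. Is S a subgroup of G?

Yes

|S| = 8 divides |G| = 40, consistent with Lagrange.
S contains the identity, every element's inverse is in S, and S is closed under ·: it is a subgroup.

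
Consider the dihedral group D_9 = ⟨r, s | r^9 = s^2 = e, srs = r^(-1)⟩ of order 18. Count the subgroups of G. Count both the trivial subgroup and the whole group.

16

|G| = 18, so by Lagrange every subgroup order divides 18. Divisors: 1, 2, 3, 6, 9, 18.
Subgroups by order — order 1: 1; order 2: 9; order 3: 1; order 6: 3; order 9: 1; order 18: 1.
Total: 1 + 9 + 1 + 3 + 1 + 1 = 16.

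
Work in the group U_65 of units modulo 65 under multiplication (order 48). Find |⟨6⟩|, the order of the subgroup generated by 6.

Compute successive powers of 6 mod 65: 6, 36, 21, 61, 41, 51, 46, 16, …; 6^12 ≡ 1 (mod 65).
So |⟨6⟩| = 12.

12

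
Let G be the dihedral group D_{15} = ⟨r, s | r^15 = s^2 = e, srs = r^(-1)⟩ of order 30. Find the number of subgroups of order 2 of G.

|G| = 30 and 2 | 30, so subgroups of order 2 are possible by Lagrange.
The subgroups of order 2 are: {e, r^10s}; {e, r^11s}; {e, r^12s}; {e, r^13s}; … (15 in all).
So G has 15 subgroups of order 2.

15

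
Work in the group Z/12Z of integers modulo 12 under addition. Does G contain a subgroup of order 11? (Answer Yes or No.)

No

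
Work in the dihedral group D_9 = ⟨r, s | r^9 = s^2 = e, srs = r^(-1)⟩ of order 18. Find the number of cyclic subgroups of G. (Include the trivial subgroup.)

12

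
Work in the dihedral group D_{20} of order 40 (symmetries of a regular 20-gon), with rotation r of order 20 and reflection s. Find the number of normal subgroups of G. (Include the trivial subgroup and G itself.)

9

G has 48 subgroups. Checking conjugation-invariance by order — order 1: 1/1 normal; order 2: 1/21 normal; order 4: 1/11 normal; order 5: 1/1 normal; order 8: 0/5 normal; order 10: 1/5 normal; order 20: 3/3 normal; order 40: 1/1 normal.
Total normal subgroups: 9.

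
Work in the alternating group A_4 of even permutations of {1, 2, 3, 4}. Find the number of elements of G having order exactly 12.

0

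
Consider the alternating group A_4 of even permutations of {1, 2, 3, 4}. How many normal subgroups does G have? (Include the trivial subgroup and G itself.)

G has 10 subgroups. Checking conjugation-invariance by order — order 1: 1/1 normal; order 2: 0/3 normal; order 3: 0/4 normal; order 4: 1/1 normal; order 12: 1/1 normal.
Total normal subgroups: 3.

3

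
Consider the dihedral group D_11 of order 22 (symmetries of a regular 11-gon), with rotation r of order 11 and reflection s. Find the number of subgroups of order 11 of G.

|G| = 22 and 11 | 22, so subgroups of order 11 are possible by Lagrange.
The subgroups of order 11 are: {e, r, r^2, r^3, r^4, r^5, r^6, r^7, r^8, r^9, r^10}.
So G has 1 subgroup of order 11.

1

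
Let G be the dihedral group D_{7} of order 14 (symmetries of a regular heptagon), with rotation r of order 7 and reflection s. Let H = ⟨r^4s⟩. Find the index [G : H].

7

|⟨r^4s⟩| = 2 and |G| = 14.
By Lagrange, [G : H] = |G|/|H| = 14/2 = 7.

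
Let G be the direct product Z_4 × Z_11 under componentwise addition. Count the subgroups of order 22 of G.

1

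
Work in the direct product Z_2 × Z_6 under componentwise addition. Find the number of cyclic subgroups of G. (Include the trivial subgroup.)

8

Each element a generates a cyclic subgroup ⟨a⟩; distinct elements may generate the same one (a cyclic group of order d has φ(d) generators).
Cyclic subgroups by order — order 1: 1; order 2: 3; order 3: 1; order 6: 3.
Total: 8.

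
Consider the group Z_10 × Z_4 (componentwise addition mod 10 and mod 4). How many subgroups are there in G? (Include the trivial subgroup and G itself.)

|G| = 40, so by Lagrange every subgroup order divides 40. Divisors: 1, 2, 4, 5, 8, 10, 20, 40.
Subgroups by order — order 1: 1; order 2: 3; order 4: 3; order 5: 1; order 8: 1; order 10: 3; order 20: 3; order 40: 1.
Total: 1 + 3 + 3 + 1 + 1 + 3 + 3 + 1 = 16.

16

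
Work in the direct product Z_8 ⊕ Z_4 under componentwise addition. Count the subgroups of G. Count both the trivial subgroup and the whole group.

22

|G| = 32, so by Lagrange every subgroup order divides 32. Divisors: 1, 2, 4, 8, 16, 32.
Subgroups by order — order 1: 1; order 2: 3; order 4: 7; order 8: 7; order 16: 3; order 32: 1.
Total: 1 + 3 + 7 + 7 + 3 + 1 = 22.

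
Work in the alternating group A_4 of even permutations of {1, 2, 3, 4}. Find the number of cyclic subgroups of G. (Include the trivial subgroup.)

8

Group the elements of G by the cyclic subgroup they generate; each cyclic subgroup of order d accounts for φ(d) elements.
Cyclic subgroups by order — order 1: 1; order 2: 3; order 3: 4.
Total: 8.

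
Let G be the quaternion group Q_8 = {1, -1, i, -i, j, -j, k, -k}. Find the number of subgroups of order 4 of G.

3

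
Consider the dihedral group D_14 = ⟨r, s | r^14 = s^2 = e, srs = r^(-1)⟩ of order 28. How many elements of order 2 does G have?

15

Enumerating element orders in G gives 15 elements of order 2.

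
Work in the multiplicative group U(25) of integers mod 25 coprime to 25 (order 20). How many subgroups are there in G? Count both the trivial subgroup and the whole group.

|G| = 20, so by Lagrange every subgroup order divides 20. Divisors: 1, 2, 4, 5, 10, 20.
Subgroups by order — order 1: 1; order 2: 1; order 4: 1; order 5: 1; order 10: 1; order 20: 1.
Total: 1 + 1 + 1 + 1 + 1 + 1 = 6.

6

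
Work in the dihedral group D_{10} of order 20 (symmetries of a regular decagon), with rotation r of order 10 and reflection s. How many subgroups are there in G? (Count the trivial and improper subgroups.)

|G| = 20, so by Lagrange every subgroup order divides 20. Divisors: 1, 2, 4, 5, 10, 20.
Subgroups by order — order 1: 1; order 2: 11; order 4: 5; order 5: 1; order 10: 3; order 20: 1.
Total: 1 + 11 + 5 + 1 + 3 + 1 = 22.

22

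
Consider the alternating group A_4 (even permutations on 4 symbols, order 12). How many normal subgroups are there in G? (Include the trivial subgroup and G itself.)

G has 10 subgroups. Checking conjugation-invariance by order — order 1: 1/1 normal; order 2: 0/3 normal; order 3: 0/4 normal; order 4: 1/1 normal; order 12: 1/1 normal.
Total normal subgroups: 3.

3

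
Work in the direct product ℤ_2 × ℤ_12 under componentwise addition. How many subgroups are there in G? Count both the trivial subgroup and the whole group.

16

|G| = 24, so by Lagrange every subgroup order divides 24. Divisors: 1, 2, 3, 4, 6, 8, 12, 24.
Subgroups by order — order 1: 1; order 2: 3; order 3: 1; order 4: 3; order 6: 3; order 8: 1; order 12: 3; order 24: 1.
Total: 1 + 3 + 1 + 3 + 3 + 1 + 3 + 1 = 16.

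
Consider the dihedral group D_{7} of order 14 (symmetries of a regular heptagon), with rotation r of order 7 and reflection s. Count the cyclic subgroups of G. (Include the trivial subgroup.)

9

Each element a generates a cyclic subgroup ⟨a⟩; distinct elements may generate the same one (a cyclic group of order d has φ(d) generators).
Cyclic subgroups by order — order 1: 1; order 2: 7; order 7: 1.
Total: 9.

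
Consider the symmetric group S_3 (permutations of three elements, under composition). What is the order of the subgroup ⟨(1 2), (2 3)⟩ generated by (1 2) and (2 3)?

|⟨(1 2)⟩| = 2 and |⟨(2 3)⟩| = 2, so |H| is a multiple of lcm(2, 2) = 2 and divides |G| = 6.
Closing {(1 2), (2 3)} under the group operation gives all of G, so |H| = 6.

6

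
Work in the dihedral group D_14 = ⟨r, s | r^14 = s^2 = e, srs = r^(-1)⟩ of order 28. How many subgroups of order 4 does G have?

|G| = 28 and 4 | 28, so subgroups of order 4 are possible by Lagrange.
The subgroups of order 4 are: {e, r^7, r^3s, r^10s}; {e, r^7, r^4s, r^11s}; {e, r^7, r^5s, r^12s}; {e, r^7, r^6s, r^13s}; … (7 in all).
So G has 7 subgroups of order 4.

7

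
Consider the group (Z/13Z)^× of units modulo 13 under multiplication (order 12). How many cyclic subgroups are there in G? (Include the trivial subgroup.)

Each element a generates a cyclic subgroup ⟨a⟩; distinct elements may generate the same one (a cyclic group of order d has φ(d) generators).
Cyclic subgroups by order — order 1: 1; order 2: 1; order 3: 1; order 4: 1; order 6: 1; order 12: 1.
Total: 6.

6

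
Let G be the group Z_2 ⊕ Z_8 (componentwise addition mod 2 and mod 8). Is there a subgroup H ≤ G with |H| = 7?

No

7 does not divide |G| = 16, so by Lagrange no subgroup of order 7 exists.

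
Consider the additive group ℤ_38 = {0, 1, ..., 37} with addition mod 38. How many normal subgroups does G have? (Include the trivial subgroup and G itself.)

G is abelian, so every subgroup is normal.
G has 4 subgroups in total, hence 4 normal subgroups.

4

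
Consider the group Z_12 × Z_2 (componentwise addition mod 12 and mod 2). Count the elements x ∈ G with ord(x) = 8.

0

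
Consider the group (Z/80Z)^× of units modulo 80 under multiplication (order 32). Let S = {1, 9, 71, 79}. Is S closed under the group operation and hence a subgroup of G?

Yes

|S| = 4 divides |G| = 32, consistent with Lagrange.
S contains the identity, every element's inverse is in S, and S is closed under ·: it is a subgroup.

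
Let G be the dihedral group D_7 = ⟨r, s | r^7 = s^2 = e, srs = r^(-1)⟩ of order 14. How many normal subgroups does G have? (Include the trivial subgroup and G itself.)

3

G has 10 subgroups. Checking conjugation-invariance by order — order 1: 1/1 normal; order 2: 0/7 normal; order 7: 1/1 normal; order 14: 1/1 normal.
Total normal subgroups: 3.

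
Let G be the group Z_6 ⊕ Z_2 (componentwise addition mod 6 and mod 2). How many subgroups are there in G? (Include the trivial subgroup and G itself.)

10

|G| = 12, so by Lagrange every subgroup order divides 12. Divisors: 1, 2, 3, 4, 6, 12.
Subgroups by order — order 1: 1; order 2: 3; order 3: 1; order 4: 1; order 6: 3; order 12: 1.
Total: 1 + 3 + 1 + 1 + 3 + 1 = 10.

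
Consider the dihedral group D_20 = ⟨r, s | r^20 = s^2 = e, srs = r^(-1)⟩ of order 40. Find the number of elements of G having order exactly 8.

No element of G has order 8 (even though 8 | 40).

0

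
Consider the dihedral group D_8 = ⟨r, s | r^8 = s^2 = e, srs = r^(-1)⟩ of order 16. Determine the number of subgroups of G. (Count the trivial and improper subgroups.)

19

|G| = 16, so by Lagrange every subgroup order divides 16. Divisors: 1, 2, 4, 8, 16.
Subgroups by order — order 1: 1; order 2: 9; order 4: 5; order 8: 3; order 16: 1.
Total: 1 + 9 + 5 + 3 + 1 = 19.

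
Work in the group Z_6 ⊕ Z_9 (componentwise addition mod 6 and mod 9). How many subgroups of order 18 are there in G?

4

|G| = 54 and 18 | 54, so subgroups of order 18 are possible by Lagrange.
The subgroups of order 18 are: {(0,0), (0,1), (0,2), (0,3), (0,4), (0,5), (0,6), (0,7), (0,8), (3,0), (3,1), (3,2), (3,3), (3,4), (3,5), (3,6), (3,7), (3,8)}; {(0,0), (0,3), (0,6), (1,0), (1,3), (1,6), (2,0), (2,3), (2,6), (3,0), (3,3), (3,6), (4,0), (4,3), (4,6), (5,0), (5,3), (5,6)}; {(0,0), (0,3), (0,6), (1,1), (1,4), (1,7), (2,2), (2,5), (2,8), (3,0), (3,3), (3,6), (4,1), (4,4), (4,7), (5,2), (5,5), (5,8)}; {(0,0), (0,3), (0,6), (1,2), (1,5), (1,8), (2,1), (2,4), (2,7), (3,0), (3,3), (3,6), (4,2), (4,5), (4,8), (5,1), (5,4), (5,7)}.
So G has 4 subgroups of order 18.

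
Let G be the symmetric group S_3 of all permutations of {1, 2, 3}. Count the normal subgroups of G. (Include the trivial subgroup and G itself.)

G has 6 subgroups. Checking conjugation-invariance by order — order 1: 1/1 normal; order 2: 0/3 normal; order 3: 1/1 normal; order 6: 1/1 normal.
Total normal subgroups: 3.

3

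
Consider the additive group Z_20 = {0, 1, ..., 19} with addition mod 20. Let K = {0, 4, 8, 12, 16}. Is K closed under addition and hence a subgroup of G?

Yes

|K| = 5 divides |G| = 20, consistent with Lagrange.
K contains the identity, every element's inverse is in K, and K is closed under +: it is a subgroup.
In fact K = ⟨16⟩.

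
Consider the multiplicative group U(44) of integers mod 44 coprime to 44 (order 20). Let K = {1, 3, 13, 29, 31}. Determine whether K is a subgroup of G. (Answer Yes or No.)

29 ∈ K but its inverse 41 ∉ K, so K is not a subgroup.

No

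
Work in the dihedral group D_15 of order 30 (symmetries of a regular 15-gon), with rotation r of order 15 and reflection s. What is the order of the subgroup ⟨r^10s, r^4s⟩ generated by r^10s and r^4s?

10

|⟨r^10s⟩| = 2 and |⟨r^4s⟩| = 2, so |H| is a multiple of lcm(2, 2) = 2 and divides |G| = 30.
Closing under the operation: H = {e, r^3, r^6, r^9, r^12, rs, r^4s, r^7s, r^10s, r^13s}, so |H| = 10.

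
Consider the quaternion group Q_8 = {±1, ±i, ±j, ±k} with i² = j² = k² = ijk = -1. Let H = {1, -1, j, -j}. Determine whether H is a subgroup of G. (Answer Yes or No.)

Yes

|H| = 4 divides |G| = 8, consistent with Lagrange.
H contains the identity, every element's inverse is in H, and H is closed under ·: it is a subgroup.
In fact H = ⟨j⟩.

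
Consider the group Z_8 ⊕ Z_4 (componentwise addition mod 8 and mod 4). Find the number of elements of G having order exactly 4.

An element (a,b) has order lcm(ord(a), ord(b)); count pairs with lcm equal to 4.
Enumerating gives 12 such elements.

12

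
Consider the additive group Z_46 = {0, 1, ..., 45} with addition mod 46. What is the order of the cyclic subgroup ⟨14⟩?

23

In Z_46, the order of an element a is n/gcd(a, n).
gcd(14, 46) = 2, so |⟨14⟩| = 46/2 = 23.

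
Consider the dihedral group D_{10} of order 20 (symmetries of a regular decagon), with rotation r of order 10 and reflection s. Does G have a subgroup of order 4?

4 | 20. A subgroup of order 4 is {e, r^5, r^2s, r^7s}.

Yes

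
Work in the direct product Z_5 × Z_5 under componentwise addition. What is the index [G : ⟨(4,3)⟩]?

|⟨(4,3)⟩| = 5 and |G| = 25.
By Lagrange, [G : H] = |G|/|H| = 25/5 = 5.

5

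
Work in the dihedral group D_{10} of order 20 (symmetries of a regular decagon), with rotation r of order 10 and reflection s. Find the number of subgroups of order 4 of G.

5

|G| = 20 and 4 | 20, so subgroups of order 4 are possible by Lagrange.
The subgroups of order 4 are: {e, r^5, r^2s, r^7s}; {e, r^5, r^3s, r^8s}; {e, r^5, r^4s, r^9s}; {e, r^5, s, r^5s}; … (5 in all).
So G has 5 subgroups of order 4.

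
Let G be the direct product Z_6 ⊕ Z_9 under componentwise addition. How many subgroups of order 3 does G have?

|G| = 54 and 3 | 54, so subgroups of order 3 are possible by Lagrange.
The subgroups of order 3 are: {(0,0), (0,3), (0,6)}; {(0,0), (2,0), (4,0)}; {(0,0), (2,3), (4,6)}; {(0,0), (2,6), (4,3)}.
So G has 4 subgroups of order 3.

4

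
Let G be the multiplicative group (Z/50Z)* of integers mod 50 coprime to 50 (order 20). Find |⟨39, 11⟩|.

10

|⟨39⟩| = 10 and |⟨11⟩| = 5, so |H| is a multiple of lcm(10, 5) = 10 and divides |G| = 20.
Closing under the operation: H = {1, 9, 11, 19, 21, 29, 31, 39, 41, 49}, so |H| = 10.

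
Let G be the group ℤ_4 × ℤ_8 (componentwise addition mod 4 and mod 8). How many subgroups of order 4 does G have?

7

|G| = 32 and 4 | 32, so subgroups of order 4 are possible by Lagrange.
The subgroups of order 4 are: {(0,0), (0,2), (0,4), (0,6)}; {(0,0), (0,4), (2,0), (2,4)}; {(0,0), (0,4), (2,2), (2,6)}; {(0,0), (1,0), (2,0), (3,0)}; … (7 in all).
So G has 7 subgroups of order 4.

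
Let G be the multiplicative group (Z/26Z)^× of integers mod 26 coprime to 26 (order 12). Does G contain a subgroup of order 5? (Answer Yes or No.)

No

5 does not divide |G| = 12, so by Lagrange no subgroup of order 5 exists.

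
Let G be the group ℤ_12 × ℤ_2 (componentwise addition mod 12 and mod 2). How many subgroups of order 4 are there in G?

|G| = 24 and 4 | 24, so subgroups of order 4 are possible by Lagrange.
The subgroups of order 4 are: {(0,0), (0,1), (6,0), (6,1)}; {(0,0), (3,0), (6,0), (9,0)}; {(0,0), (3,1), (6,0), (9,1)}.
So G has 3 subgroups of order 4.

3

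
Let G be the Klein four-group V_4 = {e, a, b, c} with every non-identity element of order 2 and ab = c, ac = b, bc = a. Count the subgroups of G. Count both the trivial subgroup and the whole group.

|G| = 4, so by Lagrange every subgroup order divides 4. Divisors: 1, 2, 4.
Subgroups by order — order 1: 1; order 2: 3; order 4: 1.
Total: 1 + 3 + 1 = 5.

5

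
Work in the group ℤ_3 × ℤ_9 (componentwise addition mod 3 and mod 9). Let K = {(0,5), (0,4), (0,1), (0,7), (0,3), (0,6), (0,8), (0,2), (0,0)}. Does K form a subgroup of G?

Yes

|K| = 9 divides |G| = 27, consistent with Lagrange.
K contains the identity, every element's inverse is in K, and K is closed under +: it is a subgroup.
In fact K = ⟨(0,1)⟩.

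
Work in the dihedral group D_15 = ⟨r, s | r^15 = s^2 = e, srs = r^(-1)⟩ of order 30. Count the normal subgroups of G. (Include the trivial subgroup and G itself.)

5

G has 28 subgroups. Checking conjugation-invariance by order — order 1: 1/1 normal; order 2: 0/15 normal; order 3: 1/1 normal; order 5: 1/1 normal; order 6: 0/5 normal; order 10: 0/3 normal; order 15: 1/1 normal; order 30: 1/1 normal.
Total normal subgroups: 5.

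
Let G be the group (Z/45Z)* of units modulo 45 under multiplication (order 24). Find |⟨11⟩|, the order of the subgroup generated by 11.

6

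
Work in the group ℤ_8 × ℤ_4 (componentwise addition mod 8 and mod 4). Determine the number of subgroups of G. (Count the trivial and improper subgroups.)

22

|G| = 32, so by Lagrange every subgroup order divides 32. Divisors: 1, 2, 4, 8, 16, 32.
Subgroups by order — order 1: 1; order 2: 3; order 4: 7; order 8: 7; order 16: 3; order 32: 1.
Total: 1 + 3 + 7 + 7 + 3 + 1 = 22.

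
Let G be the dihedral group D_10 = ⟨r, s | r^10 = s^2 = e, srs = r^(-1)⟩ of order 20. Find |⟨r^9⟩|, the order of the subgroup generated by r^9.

10

Computing powers of r^9: the smallest k with (r^9)^k = e is k = 10.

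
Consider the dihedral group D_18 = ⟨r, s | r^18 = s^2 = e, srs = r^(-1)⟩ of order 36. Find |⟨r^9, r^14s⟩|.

4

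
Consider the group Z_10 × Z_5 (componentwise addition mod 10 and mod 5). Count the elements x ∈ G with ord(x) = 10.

An element (a,b) has order lcm(ord(a), ord(b)); count pairs with lcm equal to 10.
Enumerating gives 24 such elements.

24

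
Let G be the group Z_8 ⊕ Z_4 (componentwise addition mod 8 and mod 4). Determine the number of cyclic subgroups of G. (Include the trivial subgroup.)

14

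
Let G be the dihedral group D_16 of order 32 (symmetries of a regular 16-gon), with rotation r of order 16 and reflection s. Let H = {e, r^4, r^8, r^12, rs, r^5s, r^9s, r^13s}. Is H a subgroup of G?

|H| = 8 divides |G| = 32, consistent with Lagrange.
H contains the identity, every element's inverse is in H, and H is closed under ·: it is a subgroup.

Yes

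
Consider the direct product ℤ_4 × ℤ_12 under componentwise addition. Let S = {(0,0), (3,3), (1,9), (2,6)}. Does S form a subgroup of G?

|S| = 4 divides |G| = 48, consistent with Lagrange.
S contains the identity, every element's inverse is in S, and S is closed under +: it is a subgroup.
In fact S = ⟨(3,3)⟩.

Yes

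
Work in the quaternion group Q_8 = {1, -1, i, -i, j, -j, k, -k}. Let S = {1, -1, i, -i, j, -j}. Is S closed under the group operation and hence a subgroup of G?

No

|S| = 6 does not divide |G| = 8, so by Lagrange S is not a subgroup.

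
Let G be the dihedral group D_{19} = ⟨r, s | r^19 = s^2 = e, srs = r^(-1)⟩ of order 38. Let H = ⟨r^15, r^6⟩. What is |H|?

|⟨r^15⟩| = 19 and |⟨r^6⟩| = 19, so |H| is a multiple of lcm(19, 19) = 19 and divides |G| = 38.
Closing under the operation: H = {e, r, r^2, r^3, r^4, r^5, r^6, r^7, r^8, r^9, r^10, r^11, r^12, r^13, r^14, r^15, r^16, r^17, r^18}, so |H| = 19.

19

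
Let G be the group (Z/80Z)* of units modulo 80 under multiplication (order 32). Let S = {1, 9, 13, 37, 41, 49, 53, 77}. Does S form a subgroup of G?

Yes

|S| = 8 divides |G| = 32, consistent with Lagrange.
S contains the identity, every element's inverse is in S, and S is closed under ·: it is a subgroup.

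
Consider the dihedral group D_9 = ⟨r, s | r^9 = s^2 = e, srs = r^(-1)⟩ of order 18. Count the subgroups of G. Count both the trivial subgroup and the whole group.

16

|G| = 18, so by Lagrange every subgroup order divides 18. Divisors: 1, 2, 3, 6, 9, 18.
Subgroups by order — order 1: 1; order 2: 9; order 3: 1; order 6: 3; order 9: 1; order 18: 1.
Total: 1 + 9 + 1 + 3 + 1 + 1 = 16.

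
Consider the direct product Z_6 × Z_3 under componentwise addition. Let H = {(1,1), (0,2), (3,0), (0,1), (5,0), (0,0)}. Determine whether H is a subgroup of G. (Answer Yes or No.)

(5,0) ∈ H but its inverse (1,0) ∉ H, so H is not a subgroup.

No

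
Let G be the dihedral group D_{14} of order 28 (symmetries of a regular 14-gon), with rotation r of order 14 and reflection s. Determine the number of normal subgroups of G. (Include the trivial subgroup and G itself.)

G has 28 subgroups. Checking conjugation-invariance by order — order 1: 1/1 normal; order 2: 1/15 normal; order 4: 0/7 normal; order 7: 1/1 normal; order 14: 3/3 normal; order 28: 1/1 normal.
Total normal subgroups: 7.

7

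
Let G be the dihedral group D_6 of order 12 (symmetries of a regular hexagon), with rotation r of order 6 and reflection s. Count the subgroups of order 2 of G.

7

|G| = 12 and 2 | 12, so subgroups of order 2 are possible by Lagrange.
The subgroups of order 2 are: {e, r^2s}; {e, r^3}; {e, r^3s}; {e, r^4s}; … (7 in all).
So G has 7 subgroups of order 2.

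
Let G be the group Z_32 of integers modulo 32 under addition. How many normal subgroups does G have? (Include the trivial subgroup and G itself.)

6

G is abelian, so every subgroup is normal.
G has 6 subgroups in total, hence 6 normal subgroups.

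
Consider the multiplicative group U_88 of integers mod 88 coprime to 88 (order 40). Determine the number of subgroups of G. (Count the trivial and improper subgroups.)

32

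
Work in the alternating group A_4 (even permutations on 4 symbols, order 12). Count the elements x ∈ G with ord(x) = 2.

The elements of order 2 are: (1 2)(3 4), (1 3)(2 4), (1 4)(2 3).
That's 3.

3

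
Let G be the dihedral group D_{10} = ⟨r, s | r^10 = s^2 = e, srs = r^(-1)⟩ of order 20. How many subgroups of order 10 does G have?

3

|G| = 20 and 10 | 20, so subgroups of order 10 are possible by Lagrange.
The subgroups of order 10 are: {e, r, r^2, r^3, r^4, r^5, r^6, r^7, r^8, r^9}; {e, r^2, r^4, r^6, r^8, s, r^2s, r^4s, r^6s, r^8s}; {e, r^2, r^4, r^6, r^8, rs, r^3s, r^5s, r^7s, r^9s}.
So G has 3 subgroups of order 10.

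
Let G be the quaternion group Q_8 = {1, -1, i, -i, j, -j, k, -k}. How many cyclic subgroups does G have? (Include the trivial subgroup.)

5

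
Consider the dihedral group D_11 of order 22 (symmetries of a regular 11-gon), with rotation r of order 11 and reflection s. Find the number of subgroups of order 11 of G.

1

|G| = 22 and 11 | 22, so subgroups of order 11 are possible by Lagrange.
The subgroups of order 11 are: {e, r, r^2, r^3, r^4, r^5, r^6, r^7, r^8, r^9, r^10}.
So G has 1 subgroup of order 11.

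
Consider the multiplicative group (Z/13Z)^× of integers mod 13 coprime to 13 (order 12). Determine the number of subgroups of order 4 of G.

1

|G| = 12 and 4 | 12, so subgroups of order 4 are possible by Lagrange.
The subgroups of order 4 are: {1, 5, 8, 12}.
So G has 1 subgroup of order 4.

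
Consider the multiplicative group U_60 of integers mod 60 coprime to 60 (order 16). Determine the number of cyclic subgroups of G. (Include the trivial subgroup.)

Each element a generates a cyclic subgroup ⟨a⟩; distinct elements may generate the same one (a cyclic group of order d has φ(d) generators).
Cyclic subgroups by order — order 1: 1; order 2: 7; order 4: 4.
Total: 12.

12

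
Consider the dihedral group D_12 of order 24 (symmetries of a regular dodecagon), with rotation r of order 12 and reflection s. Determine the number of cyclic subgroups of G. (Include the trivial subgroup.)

18

Group the elements of G by the cyclic subgroup they generate; each cyclic subgroup of order d accounts for φ(d) elements.
Cyclic subgroups by order — order 1: 1; order 2: 13; order 3: 1; order 4: 1; order 6: 1; order 12: 1.
Total: 18.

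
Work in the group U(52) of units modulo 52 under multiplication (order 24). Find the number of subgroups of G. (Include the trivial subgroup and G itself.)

|G| = 24, so by Lagrange every subgroup order divides 24. Divisors: 1, 2, 3, 4, 6, 8, 12, 24.
Subgroups by order — order 1: 1; order 2: 3; order 3: 1; order 4: 3; order 6: 3; order 8: 1; order 12: 3; order 24: 1.
Total: 1 + 3 + 1 + 3 + 3 + 1 + 3 + 1 = 16.

16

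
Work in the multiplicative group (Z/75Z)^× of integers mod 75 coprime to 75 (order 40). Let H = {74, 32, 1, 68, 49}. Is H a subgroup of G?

Closure fails: 32 · 74 = 43 ∉ H. So H is not a subgroup.

No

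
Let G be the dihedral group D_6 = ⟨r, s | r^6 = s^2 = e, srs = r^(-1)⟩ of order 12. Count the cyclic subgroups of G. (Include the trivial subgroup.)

10

Group the elements of G by the cyclic subgroup they generate; each cyclic subgroup of order d accounts for φ(d) elements.
Cyclic subgroups by order — order 1: 1; order 2: 7; order 3: 1; order 6: 1.
Total: 10.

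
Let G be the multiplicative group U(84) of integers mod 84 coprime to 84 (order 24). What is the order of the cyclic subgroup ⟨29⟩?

Compute successive powers of 29 mod 84: 29, 1; 29^2 ≡ 1 (mod 84).
So |⟨29⟩| = 2.

2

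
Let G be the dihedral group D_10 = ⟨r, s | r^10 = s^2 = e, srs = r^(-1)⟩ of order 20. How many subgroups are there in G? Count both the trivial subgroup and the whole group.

|G| = 20, so by Lagrange every subgroup order divides 20. Divisors: 1, 2, 4, 5, 10, 20.
Subgroups by order — order 1: 1; order 2: 11; order 4: 5; order 5: 1; order 10: 3; order 20: 1.
Total: 1 + 11 + 5 + 1 + 3 + 1 = 22.

22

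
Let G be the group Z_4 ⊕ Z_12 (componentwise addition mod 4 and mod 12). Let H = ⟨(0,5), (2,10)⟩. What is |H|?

|⟨(0,5)⟩| = 12 and |⟨(2,10)⟩| = 6, so |H| is a multiple of lcm(12, 6) = 12 and divides |G| = 48.
Closing under the operation: H = {(0,0), (0,1), (0,2), (0,3), (0,4), (0,5), (0,6), (0,7), (0,8), (0,9), (0,10), (0,11), (2,0), (2,1), (2,2), (2,3), (2,4), (2,5), (2,6), (2,7), (2,8), (2,9), (2,10), (2,11)}, so |H| = 24.

24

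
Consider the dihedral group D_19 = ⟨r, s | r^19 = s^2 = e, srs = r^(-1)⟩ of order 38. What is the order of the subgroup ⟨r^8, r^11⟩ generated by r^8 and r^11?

|⟨r^8⟩| = 19 and |⟨r^11⟩| = 19, so |H| is a multiple of lcm(19, 19) = 19 and divides |G| = 38.
Closing under the operation: H = {e, r, r^2, r^3, r^4, r^5, r^6, r^7, r^8, r^9, r^10, r^11, r^12, r^13, r^14, r^15, r^16, r^17, r^18}, so |H| = 19.

19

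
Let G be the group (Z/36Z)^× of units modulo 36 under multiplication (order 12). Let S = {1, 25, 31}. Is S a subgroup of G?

No

25 ∈ S but its inverse 13 ∉ S, so S is not a subgroup.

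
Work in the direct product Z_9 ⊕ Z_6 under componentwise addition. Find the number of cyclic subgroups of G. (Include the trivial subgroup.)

16

A cyclic subgroup of order d is generated by each of its φ(d) elements of order d, so the cyclic subgroups of order d number (#elements of order d)/φ(d).
Cyclic subgroups by order — order 1: 1; order 2: 1; order 3: 4; order 6: 4; order 9: 3; order 18: 3.
Total: 16.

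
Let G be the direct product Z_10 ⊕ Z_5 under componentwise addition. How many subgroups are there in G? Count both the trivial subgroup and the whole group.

16

|G| = 50, so by Lagrange every subgroup order divides 50. Divisors: 1, 2, 5, 10, 25, 50.
Subgroups by order — order 1: 1; order 2: 1; order 5: 6; order 10: 6; order 25: 1; order 50: 1.
Total: 1 + 1 + 6 + 6 + 1 + 1 = 16.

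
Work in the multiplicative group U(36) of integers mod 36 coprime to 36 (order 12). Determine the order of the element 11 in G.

6

Compute successive powers of 11 mod 36: 11, 13, 35, 25, 23, 1; 11^6 ≡ 1 (mod 36).
So |⟨11⟩| = 6.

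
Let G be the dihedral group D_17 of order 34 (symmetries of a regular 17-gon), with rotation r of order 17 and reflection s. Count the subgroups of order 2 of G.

17

|G| = 34 and 2 | 34, so subgroups of order 2 are possible by Lagrange.
The subgroups of order 2 are: {e, r^10s}; {e, r^11s}; {e, r^12s}; {e, r^13s}; … (17 in all).
So G has 17 subgroups of order 2.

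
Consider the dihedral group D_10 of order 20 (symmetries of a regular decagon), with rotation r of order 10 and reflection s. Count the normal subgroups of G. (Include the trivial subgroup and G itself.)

7

G has 22 subgroups. Checking conjugation-invariance by order — order 1: 1/1 normal; order 2: 1/11 normal; order 4: 0/5 normal; order 5: 1/1 normal; order 10: 3/3 normal; order 20: 1/1 normal.
Total normal subgroups: 7.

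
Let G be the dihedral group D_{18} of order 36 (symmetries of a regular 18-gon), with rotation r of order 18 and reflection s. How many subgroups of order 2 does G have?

|G| = 36 and 2 | 36, so subgroups of order 2 are possible by Lagrange.
The subgroups of order 2 are: {e, r^10s}; {e, r^11s}; {e, r^12s}; {e, r^13s}; … (19 in all).
So G has 19 subgroups of order 2.

19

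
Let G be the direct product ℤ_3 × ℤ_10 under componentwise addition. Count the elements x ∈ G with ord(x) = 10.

An element (a,b) has order lcm(ord(a), ord(b)); count pairs with lcm equal to 10.
Enumerating gives 4 such elements.

4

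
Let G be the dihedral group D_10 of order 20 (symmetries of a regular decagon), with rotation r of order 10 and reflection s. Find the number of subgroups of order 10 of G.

3

|G| = 20 and 10 | 20, so subgroups of order 10 are possible by Lagrange.
The subgroups of order 10 are: {e, r, r^2, r^3, r^4, r^5, r^6, r^7, r^8, r^9}; {e, r^2, r^4, r^6, r^8, s, r^2s, r^4s, r^6s, r^8s}; {e, r^2, r^4, r^6, r^8, rs, r^3s, r^5s, r^7s, r^9s}.
So G has 3 subgroups of order 10.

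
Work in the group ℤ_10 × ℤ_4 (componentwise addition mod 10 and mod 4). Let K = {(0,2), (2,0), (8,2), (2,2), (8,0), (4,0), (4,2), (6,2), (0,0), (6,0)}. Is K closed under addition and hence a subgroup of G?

|K| = 10 divides |G| = 40, consistent with Lagrange.
K contains the identity, every element's inverse is in K, and K is closed under +: it is a subgroup.
In fact K = ⟨(6,2)⟩.

Yes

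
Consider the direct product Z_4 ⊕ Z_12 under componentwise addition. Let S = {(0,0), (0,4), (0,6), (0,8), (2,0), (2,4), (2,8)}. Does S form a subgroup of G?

No

|S| = 7 does not divide |G| = 48, so by Lagrange S is not a subgroup.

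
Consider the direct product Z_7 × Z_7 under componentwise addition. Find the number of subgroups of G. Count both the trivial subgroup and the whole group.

10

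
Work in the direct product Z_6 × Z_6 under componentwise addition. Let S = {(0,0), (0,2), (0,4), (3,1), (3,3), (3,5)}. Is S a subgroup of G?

|S| = 6 divides |G| = 36, consistent with Lagrange.
S contains the identity, every element's inverse is in S, and S is closed under +: it is a subgroup.
In fact S = ⟨(3,1)⟩.

Yes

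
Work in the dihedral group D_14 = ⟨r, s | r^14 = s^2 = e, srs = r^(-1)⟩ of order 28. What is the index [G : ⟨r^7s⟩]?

|⟨r^7s⟩| = 2 and |G| = 28.
By Lagrange, [G : H] = |G|/|H| = 28/2 = 14.

14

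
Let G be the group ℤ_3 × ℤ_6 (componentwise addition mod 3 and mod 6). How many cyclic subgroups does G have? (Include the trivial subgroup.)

10

Group the elements of G by the cyclic subgroup they generate; each cyclic subgroup of order d accounts for φ(d) elements.
Cyclic subgroups by order — order 1: 1; order 2: 1; order 3: 4; order 6: 4.
Total: 10.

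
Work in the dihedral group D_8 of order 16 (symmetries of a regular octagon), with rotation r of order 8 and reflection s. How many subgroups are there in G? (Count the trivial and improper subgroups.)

|G| = 16, so by Lagrange every subgroup order divides 16. Divisors: 1, 2, 4, 8, 16.
Subgroups by order — order 1: 1; order 2: 9; order 4: 5; order 8: 3; order 16: 1.
Total: 1 + 9 + 5 + 3 + 1 = 19.

19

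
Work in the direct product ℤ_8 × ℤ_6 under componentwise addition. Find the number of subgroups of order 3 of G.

|G| = 48 and 3 | 48, so subgroups of order 3 are possible by Lagrange.
The subgroups of order 3 are: {(0,0), (0,2), (0,4)}.
So G has 1 subgroup of order 3.

1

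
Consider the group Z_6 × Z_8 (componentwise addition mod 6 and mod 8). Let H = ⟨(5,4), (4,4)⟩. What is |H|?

|⟨(5,4)⟩| = 6 and |⟨(4,4)⟩| = 6, so |H| is a multiple of lcm(6, 6) = 6 and divides |G| = 48.
Closing under the operation: H = {(0,0), (0,4), (1,0), (1,4), (2,0), (2,4), (3,0), (3,4), (4,0), (4,4), (5,0), (5,4)}, so |H| = 12.

12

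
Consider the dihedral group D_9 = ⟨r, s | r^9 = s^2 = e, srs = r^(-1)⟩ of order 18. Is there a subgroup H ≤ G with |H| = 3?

Yes

3 | 18. A subgroup of order 3 is {e, r^3, r^6}.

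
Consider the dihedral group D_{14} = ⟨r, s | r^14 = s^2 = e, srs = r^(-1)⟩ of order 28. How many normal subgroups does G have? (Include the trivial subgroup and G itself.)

G has 28 subgroups. Checking conjugation-invariance by order — order 1: 1/1 normal; order 2: 1/15 normal; order 4: 0/7 normal; order 7: 1/1 normal; order 14: 3/3 normal; order 28: 1/1 normal.
Total normal subgroups: 7.

7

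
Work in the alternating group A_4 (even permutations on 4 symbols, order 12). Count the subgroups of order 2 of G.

3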